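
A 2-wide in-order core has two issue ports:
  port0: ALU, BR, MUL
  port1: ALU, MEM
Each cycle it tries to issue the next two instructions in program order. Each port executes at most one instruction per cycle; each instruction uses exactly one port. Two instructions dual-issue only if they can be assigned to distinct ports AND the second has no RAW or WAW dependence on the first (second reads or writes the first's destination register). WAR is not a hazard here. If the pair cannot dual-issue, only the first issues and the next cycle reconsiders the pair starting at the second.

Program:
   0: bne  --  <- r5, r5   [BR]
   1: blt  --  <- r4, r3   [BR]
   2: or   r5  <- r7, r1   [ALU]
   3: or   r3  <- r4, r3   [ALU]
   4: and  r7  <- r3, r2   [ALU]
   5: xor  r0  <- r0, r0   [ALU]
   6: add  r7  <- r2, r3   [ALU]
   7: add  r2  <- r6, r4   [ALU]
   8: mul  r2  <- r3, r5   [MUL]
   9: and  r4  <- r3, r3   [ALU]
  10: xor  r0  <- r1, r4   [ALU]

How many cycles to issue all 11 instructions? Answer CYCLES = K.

CYCLES = 7

#0 head=0: bne i0 no-port BR/BR
#1 head=1: blt+or i1+i2 2-wide
#2 head=3: or i3 RAW r3
#3 head=4: and+xor i4+i5 2-wide
#4 head=6: add+add i6+i7 2-wide
#5 head=8: mul+and i8+i9 2-wide
#6 head=10: xor i10 tail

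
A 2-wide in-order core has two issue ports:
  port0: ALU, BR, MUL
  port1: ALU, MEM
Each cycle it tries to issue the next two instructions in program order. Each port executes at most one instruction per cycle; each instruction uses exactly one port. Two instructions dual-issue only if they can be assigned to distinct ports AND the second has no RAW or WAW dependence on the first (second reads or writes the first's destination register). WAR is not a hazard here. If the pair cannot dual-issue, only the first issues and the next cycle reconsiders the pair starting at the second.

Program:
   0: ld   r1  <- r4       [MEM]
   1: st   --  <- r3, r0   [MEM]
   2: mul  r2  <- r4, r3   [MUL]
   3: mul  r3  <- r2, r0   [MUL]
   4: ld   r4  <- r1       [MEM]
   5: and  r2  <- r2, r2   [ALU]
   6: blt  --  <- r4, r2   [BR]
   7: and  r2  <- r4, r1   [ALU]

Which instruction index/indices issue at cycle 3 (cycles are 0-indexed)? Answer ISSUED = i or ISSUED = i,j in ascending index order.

0. ld @i0  | no-port MEM/MEM
1. st mul @i1,i2  | dual
2. mul ld @i3,i4  | dual
3. and @i5  | RAW r2
4. blt and @i6,i7  | dual

ISSUED = 5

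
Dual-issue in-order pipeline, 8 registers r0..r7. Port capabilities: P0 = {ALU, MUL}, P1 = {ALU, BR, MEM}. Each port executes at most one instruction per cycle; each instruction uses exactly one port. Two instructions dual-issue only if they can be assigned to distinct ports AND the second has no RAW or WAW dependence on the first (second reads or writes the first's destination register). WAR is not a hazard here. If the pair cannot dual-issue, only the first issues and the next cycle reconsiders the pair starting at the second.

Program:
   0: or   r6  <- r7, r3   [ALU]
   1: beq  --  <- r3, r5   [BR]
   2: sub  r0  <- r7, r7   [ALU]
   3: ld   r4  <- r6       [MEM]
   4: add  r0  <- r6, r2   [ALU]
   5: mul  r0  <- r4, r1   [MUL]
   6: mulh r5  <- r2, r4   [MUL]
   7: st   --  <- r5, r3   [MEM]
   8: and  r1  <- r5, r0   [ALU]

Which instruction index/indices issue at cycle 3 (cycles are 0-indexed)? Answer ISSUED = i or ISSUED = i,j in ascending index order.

ISSUED = 5

[0] i0+i1  or.ALU+beq.BR  -- 2-wide
[1] i2+i3  sub.ALU+ld.MEM  -- 2-wide
[2] i4  add.ALU  -- WAW r0
[3] i5  mul.MUL  -- no-port MUL/MUL
[4] i6  mulh.MUL  -- RAW r5
[5] i7+i8  st.MEM+and.ALU  -- 2-wide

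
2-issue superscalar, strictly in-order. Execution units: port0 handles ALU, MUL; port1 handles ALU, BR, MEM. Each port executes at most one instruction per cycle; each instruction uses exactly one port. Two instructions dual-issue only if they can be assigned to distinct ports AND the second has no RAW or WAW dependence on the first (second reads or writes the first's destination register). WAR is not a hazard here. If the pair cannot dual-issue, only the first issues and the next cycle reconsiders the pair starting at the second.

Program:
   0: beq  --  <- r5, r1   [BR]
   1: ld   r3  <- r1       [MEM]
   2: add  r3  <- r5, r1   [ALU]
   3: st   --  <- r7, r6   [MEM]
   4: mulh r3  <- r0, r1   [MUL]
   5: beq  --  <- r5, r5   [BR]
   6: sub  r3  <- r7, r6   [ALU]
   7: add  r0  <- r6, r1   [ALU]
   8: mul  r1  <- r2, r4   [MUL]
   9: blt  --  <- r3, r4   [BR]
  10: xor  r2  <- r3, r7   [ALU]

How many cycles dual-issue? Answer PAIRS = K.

PAIRS = 4

  cy0 -> i0 (beq) no-port BR/MEM
  cy1 -> i1 (ld) WAW r3
  cy2 -> i2+i3 (add;st) pair
  cy3 -> i4+i5 (mulh;beq) pair
  cy4 -> i6+i7 (sub;add) pair
  cy5 -> i8+i9 (mul;blt) pair
  cy6 -> i10 (xor) tail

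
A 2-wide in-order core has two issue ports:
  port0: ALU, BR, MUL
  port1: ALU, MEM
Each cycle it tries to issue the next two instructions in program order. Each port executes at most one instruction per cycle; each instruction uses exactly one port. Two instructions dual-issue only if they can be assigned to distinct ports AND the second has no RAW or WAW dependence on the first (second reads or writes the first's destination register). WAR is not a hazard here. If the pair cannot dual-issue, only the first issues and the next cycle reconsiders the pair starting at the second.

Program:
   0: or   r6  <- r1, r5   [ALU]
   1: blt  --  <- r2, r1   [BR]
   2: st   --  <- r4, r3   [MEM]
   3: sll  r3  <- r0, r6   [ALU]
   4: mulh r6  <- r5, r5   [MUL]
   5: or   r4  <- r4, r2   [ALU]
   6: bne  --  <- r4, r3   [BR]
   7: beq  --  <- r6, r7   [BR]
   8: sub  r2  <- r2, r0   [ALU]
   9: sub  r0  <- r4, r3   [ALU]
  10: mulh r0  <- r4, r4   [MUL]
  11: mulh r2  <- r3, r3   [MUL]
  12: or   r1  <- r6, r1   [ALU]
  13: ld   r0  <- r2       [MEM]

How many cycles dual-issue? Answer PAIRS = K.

0. or;blt @i0/i1  | dual
1. st;sll @i2/i3  | dual
2. mulh;or @i4/i5  | dual
3. bne @i6  | no-port BR/BR
4. beq;sub @i7/i8  | dual
5. sub @i9  | WAW r0
6. mulh @i10  | no-port MUL/MUL
7. mulh;or @i11/i12  | dual
8. ld @i13  | tail

PAIRS = 5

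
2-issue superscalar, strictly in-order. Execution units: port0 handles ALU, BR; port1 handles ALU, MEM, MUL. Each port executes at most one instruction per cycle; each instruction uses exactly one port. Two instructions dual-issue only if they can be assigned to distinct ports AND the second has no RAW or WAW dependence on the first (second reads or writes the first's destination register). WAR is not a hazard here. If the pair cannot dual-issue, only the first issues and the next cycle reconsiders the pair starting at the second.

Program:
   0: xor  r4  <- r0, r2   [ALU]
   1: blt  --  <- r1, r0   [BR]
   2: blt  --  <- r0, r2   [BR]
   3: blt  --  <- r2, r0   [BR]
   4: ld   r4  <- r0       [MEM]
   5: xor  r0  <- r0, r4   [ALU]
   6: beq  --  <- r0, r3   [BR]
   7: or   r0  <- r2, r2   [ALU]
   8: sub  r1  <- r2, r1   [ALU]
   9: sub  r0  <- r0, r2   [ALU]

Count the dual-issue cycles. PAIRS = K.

#0 head=0: xor.ALU+blt.BR i0,i1 2-wide
#1 head=2: blt.BR i2 no-port BR/BR
#2 head=3: blt.BR+ld.MEM i3,i4 2-wide
#3 head=5: xor.ALU i5 RAW r0
#4 head=6: beq.BR+or.ALU i6,i7 2-wide
#5 head=8: sub.ALU+sub.ALU i8,i9 2-wide

PAIRS = 4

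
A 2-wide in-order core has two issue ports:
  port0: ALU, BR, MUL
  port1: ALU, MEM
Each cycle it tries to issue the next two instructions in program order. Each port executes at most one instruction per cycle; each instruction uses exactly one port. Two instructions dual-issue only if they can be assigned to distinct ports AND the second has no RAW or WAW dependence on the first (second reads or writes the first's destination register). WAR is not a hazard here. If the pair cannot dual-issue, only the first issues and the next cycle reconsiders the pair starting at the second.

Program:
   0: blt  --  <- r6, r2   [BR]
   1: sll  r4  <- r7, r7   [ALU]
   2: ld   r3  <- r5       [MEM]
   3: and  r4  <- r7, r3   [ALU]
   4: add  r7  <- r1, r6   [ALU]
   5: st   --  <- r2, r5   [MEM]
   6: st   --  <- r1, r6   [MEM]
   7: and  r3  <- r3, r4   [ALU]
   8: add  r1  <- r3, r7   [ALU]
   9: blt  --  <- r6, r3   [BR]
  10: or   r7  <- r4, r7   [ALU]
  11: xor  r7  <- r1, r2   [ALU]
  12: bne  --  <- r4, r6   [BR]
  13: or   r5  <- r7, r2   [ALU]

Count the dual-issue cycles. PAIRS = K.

t=0 i0&i1:blt.BR/sll.ALU ; dual
t=1 i2:ld.MEM ; RAW r3
t=2 i3&i4:and.ALU/add.ALU ; dual
t=3 i5:st.MEM ; no-port MEM/MEM
t=4 i6&i7:st.MEM/and.ALU ; dual
t=5 i8&i9:add.ALU/blt.BR ; dual
t=6 i10:or.ALU ; WAW r7
t=7 i11&i12:xor.ALU/bne.BR ; dual
t=8 i13:or.ALU ; tail

PAIRS = 5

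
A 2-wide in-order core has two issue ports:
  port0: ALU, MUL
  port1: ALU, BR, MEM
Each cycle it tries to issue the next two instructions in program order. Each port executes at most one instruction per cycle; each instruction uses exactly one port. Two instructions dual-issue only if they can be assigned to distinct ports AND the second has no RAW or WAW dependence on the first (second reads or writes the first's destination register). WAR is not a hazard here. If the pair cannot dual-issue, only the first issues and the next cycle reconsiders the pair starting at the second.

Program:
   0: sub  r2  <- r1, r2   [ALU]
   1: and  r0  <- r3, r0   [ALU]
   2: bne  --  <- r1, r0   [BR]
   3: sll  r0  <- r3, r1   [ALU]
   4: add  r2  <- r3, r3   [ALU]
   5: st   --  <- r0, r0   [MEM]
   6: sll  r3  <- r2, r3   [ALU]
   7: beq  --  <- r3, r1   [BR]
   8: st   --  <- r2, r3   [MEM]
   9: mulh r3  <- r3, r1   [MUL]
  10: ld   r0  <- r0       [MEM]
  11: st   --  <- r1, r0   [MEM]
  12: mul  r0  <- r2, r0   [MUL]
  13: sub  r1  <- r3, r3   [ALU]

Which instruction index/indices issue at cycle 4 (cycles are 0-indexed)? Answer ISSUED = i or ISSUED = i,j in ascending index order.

c0: i0&i1 sub.ALU/and.ALU  dual
c1: i2&i3 bne.BR/sll.ALU  dual
c2: i4&i5 add.ALU/st.MEM  dual
c3: i6 sll.ALU  RAW r3
c4: i7 beq.BR  no-port BR/MEM
c5: i8&i9 st.MEM/mulh.MUL  dual
c6: i10 ld.MEM  no-port MEM/MEM
c7: i11&i12 st.MEM/mul.MUL  dual
c8: i13 sub.ALU  tail

ISSUED = 7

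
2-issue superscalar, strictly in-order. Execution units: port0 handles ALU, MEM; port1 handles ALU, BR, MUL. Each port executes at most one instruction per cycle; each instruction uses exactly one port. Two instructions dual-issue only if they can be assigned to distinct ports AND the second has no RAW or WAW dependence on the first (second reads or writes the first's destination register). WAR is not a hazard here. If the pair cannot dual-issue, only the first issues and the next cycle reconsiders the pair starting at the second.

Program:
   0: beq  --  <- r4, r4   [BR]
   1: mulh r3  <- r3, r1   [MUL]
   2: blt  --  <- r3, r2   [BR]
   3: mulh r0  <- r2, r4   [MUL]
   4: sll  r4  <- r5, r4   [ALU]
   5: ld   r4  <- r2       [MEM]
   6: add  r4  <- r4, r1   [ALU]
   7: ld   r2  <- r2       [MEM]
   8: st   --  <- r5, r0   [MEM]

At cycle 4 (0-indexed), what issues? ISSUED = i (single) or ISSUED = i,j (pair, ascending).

ISSUED = 5

c0: i0 beq  no-port BR/MUL
c1: i1 mulh  no-port MUL/BR
c2: i2 blt  no-port BR/MUL
c3: i3,i4 mulh/sll  2-wide
c4: i5 ld  RAW+WAW r4
c5: i6,i7 add/ld  2-wide
c6: i8 st  tail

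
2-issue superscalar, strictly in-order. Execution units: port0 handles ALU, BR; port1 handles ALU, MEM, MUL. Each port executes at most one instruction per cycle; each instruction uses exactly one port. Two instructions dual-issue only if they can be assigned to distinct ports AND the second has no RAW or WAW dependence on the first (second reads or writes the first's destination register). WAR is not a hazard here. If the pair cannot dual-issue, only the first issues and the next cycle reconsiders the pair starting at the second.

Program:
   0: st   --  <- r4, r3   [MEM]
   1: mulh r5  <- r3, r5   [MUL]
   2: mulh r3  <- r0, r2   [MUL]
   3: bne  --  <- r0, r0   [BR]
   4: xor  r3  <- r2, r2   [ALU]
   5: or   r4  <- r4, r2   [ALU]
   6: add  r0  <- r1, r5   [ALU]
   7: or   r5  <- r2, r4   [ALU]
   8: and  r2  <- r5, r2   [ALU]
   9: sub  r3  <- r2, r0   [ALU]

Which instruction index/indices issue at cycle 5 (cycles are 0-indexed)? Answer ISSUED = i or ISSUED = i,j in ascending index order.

t=0 i0:st.MEM ; no-port MEM/MUL
t=1 i1:mulh.MUL ; no-port MUL/MUL
t=2 i2,i3:mulh.MUL bne.BR ; dual
t=3 i4,i5:xor.ALU or.ALU ; dual
t=4 i6,i7:add.ALU or.ALU ; dual
t=5 i8:and.ALU ; RAW r2
t=6 i9:sub.ALU ; tail

ISSUED = 8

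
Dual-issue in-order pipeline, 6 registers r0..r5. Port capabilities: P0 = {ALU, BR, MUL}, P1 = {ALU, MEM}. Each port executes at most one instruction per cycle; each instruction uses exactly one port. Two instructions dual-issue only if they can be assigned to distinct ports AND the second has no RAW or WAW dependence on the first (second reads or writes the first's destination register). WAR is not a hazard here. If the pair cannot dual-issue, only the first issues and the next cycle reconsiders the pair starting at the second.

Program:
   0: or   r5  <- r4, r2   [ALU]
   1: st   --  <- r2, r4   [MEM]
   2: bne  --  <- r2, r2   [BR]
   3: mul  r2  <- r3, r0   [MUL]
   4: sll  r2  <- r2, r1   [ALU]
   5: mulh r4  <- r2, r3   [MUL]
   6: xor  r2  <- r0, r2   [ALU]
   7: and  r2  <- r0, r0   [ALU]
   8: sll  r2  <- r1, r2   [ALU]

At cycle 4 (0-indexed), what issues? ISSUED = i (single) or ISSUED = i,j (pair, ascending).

ISSUED = 5,6

[0] i0+i1  or/st  -- 2-wide
[1] i2  bne  -- no-port BR/MUL
[2] i3  mul  -- RAW+WAW r2
[3] i4  sll  -- RAW r2
[4] i5+i6  mulh/xor  -- 2-wide
[5] i7  and  -- RAW+WAW r2
[6] i8  sll  -- tail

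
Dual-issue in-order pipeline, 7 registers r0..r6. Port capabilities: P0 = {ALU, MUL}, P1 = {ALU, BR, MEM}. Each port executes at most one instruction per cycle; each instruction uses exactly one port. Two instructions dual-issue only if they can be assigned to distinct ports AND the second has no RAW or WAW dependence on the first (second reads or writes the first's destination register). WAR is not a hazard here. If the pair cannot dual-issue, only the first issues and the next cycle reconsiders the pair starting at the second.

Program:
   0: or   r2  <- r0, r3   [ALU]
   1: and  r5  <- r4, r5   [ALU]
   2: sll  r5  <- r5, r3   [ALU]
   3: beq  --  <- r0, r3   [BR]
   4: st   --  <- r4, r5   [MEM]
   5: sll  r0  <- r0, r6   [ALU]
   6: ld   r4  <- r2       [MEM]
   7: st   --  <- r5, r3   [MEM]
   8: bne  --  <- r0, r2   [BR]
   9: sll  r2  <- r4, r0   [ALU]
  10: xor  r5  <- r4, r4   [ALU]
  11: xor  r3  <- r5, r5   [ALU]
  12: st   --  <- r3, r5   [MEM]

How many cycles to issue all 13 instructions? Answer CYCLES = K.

c0: i0+i1 or.ALU;and.ALU  2-wide
c1: i2+i3 sll.ALU;beq.BR  2-wide
c2: i4+i5 st.MEM;sll.ALU  2-wide
c3: i6 ld.MEM  no-port MEM/MEM
c4: i7 st.MEM  no-port MEM/BR
c5: i8+i9 bne.BR;sll.ALU  2-wide
c6: i10 xor.ALU  RAW r5
c7: i11 xor.ALU  RAW r3
c8: i12 st.MEM  tail

CYCLES = 9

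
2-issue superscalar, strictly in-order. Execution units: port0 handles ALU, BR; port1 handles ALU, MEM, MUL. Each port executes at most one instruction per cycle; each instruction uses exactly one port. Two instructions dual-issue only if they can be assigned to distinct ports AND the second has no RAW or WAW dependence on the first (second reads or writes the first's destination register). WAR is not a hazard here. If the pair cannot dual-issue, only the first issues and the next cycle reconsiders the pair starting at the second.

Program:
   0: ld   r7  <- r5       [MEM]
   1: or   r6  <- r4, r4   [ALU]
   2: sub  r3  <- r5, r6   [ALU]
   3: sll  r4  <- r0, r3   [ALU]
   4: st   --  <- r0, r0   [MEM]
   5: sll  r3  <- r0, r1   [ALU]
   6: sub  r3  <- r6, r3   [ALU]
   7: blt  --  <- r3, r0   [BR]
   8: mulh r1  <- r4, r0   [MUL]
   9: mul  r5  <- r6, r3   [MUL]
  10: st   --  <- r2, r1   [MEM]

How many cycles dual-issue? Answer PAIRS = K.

PAIRS = 3

t=0 i0&i1:ld+or ; 2-wide
t=1 i2:sub ; RAW r3
t=2 i3&i4:sll+st ; 2-wide
t=3 i5:sll ; RAW+WAW r3
t=4 i6:sub ; RAW r3
t=5 i7&i8:blt+mulh ; 2-wide
t=6 i9:mul ; no-port MUL/MEM
t=7 i10:st ; tail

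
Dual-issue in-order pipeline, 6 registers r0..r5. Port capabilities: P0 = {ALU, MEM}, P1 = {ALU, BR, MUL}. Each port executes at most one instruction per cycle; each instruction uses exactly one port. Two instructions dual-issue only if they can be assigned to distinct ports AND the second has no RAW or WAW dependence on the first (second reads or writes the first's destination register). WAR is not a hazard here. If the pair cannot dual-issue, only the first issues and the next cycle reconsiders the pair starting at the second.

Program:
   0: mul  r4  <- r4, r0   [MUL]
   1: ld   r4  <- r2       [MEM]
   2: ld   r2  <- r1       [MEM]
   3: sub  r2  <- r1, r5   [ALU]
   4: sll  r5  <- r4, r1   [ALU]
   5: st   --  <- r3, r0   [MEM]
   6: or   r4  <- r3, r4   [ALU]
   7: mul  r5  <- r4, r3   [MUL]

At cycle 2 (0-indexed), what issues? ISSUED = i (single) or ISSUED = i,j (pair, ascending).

[0] i0  mul  -- WAW r4
[1] i1  ld  -- no-port MEM/MEM
[2] i2  ld  -- WAW r2
[3] i3&i4  sub sll  -- 2-wide
[4] i5&i6  st or  -- 2-wide
[5] i7  mul  -- tail

ISSUED = 2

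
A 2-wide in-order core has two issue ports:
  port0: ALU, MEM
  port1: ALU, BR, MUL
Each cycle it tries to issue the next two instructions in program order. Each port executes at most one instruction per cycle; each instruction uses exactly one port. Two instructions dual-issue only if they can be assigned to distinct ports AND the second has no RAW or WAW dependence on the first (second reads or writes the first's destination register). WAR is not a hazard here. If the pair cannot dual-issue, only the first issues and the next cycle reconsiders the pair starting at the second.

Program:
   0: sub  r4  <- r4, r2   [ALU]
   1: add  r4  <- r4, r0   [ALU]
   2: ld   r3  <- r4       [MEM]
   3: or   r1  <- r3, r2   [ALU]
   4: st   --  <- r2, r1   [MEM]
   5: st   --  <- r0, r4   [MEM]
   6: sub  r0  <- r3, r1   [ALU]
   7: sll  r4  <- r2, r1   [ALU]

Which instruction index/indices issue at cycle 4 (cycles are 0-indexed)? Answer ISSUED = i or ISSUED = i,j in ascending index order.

#0 head=0: sub.ALU i0 RAW+WAW r4
#1 head=1: add.ALU i1 RAW r4
#2 head=2: ld.MEM i2 RAW r3
#3 head=3: or.ALU i3 RAW r1
#4 head=4: st.MEM i4 no-port MEM/MEM
#5 head=5: st.MEM;sub.ALU i5+i6 2-wide
#6 head=7: sll.ALU i7 tail

ISSUED = 4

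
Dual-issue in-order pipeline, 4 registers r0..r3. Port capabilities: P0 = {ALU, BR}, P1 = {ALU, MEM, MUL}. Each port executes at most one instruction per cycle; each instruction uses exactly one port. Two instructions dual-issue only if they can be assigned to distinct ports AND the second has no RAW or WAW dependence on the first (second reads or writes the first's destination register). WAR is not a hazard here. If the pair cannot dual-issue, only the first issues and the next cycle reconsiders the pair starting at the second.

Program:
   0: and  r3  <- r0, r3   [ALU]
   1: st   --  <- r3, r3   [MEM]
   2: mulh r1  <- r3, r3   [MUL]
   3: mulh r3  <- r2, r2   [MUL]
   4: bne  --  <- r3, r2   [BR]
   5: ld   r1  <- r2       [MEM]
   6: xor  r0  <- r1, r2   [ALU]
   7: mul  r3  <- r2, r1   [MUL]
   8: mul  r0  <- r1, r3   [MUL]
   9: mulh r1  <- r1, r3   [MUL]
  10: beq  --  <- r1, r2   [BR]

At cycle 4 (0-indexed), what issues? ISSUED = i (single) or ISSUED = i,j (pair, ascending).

ISSUED = 4,5

c0: i0 and  RAW r3
c1: i1 st  no-port MEM/MUL
c2: i2 mulh  no-port MUL/MUL
c3: i3 mulh  RAW r3
c4: i4&i5 bne+ld  dual
c5: i6&i7 xor+mul  dual
c6: i8 mul  no-port MUL/MUL
c7: i9 mulh  RAW r1
c8: i10 beq  tail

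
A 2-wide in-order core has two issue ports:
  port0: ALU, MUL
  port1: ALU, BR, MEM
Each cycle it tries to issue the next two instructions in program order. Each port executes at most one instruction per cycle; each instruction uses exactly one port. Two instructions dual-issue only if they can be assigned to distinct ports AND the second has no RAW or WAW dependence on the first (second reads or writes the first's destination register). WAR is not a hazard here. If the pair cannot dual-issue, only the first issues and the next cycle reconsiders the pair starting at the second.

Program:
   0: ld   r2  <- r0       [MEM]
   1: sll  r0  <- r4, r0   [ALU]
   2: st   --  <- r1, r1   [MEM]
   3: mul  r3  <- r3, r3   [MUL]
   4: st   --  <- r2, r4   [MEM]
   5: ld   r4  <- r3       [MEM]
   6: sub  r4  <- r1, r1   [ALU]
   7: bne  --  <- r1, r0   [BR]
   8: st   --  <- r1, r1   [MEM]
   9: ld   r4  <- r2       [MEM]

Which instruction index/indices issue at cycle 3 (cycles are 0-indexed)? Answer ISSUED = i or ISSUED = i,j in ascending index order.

ISSUED = 5

c0: i0,i1 ld/sll  2-wide
c1: i2,i3 st/mul  2-wide
c2: i4 st  no-port MEM/MEM
c3: i5 ld  WAW r4
c4: i6,i7 sub/bne  2-wide
c5: i8 st  no-port MEM/MEM
c6: i9 ld  tail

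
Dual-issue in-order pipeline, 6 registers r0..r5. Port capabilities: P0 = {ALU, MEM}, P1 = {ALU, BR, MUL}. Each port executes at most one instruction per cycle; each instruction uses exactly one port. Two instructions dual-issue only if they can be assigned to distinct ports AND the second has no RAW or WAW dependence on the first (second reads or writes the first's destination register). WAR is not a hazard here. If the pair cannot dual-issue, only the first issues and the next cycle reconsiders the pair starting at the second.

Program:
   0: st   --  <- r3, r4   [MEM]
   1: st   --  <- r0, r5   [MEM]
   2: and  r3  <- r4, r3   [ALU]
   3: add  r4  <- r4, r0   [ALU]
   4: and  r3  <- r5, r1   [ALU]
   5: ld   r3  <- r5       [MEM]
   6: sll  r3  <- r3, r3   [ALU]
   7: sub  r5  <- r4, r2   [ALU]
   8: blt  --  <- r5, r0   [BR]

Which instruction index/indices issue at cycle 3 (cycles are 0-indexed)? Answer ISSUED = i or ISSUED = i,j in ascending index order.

[0] i0  st  -- no-port MEM/MEM
[1] i1,i2  st/and  -- pair
[2] i3,i4  add/and  -- pair
[3] i5  ld  -- RAW+WAW r3
[4] i6,i7  sll/sub  -- pair
[5] i8  blt  -- tail

ISSUED = 5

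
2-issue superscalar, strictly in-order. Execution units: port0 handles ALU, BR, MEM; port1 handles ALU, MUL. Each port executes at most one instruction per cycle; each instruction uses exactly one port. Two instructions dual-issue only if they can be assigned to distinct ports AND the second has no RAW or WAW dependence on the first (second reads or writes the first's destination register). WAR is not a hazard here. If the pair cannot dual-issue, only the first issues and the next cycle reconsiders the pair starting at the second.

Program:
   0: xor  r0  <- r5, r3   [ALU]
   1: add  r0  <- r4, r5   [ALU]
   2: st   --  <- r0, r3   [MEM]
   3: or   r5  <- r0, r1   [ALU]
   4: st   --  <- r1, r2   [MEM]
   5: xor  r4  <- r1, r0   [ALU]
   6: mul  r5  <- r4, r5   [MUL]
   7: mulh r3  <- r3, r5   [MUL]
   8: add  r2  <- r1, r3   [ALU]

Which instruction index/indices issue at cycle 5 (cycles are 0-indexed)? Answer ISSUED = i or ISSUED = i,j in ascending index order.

c0: i0 xor  WAW r0
c1: i1 add  RAW r0
c2: i2,i3 st;or  dual
c3: i4,i5 st;xor  dual
c4: i6 mul  no-port MUL/MUL
c5: i7 mulh  RAW r3
c6: i8 add  tail

ISSUED = 7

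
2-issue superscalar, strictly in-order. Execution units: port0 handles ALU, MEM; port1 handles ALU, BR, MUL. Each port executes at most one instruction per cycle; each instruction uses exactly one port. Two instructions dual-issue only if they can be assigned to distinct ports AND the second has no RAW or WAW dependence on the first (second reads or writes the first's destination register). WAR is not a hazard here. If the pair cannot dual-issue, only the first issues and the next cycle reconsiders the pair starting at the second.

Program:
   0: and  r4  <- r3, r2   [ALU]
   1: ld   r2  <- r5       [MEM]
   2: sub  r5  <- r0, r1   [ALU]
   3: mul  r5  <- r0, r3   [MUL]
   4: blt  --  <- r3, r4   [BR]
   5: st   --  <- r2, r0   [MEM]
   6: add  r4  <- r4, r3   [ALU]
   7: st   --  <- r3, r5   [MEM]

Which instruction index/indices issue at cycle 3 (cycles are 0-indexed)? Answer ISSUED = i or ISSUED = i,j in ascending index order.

ISSUED = 4,5

c0: i0+i1 and/ld  dual
c1: i2 sub  WAW r5
c2: i3 mul  no-port MUL/BR
c3: i4+i5 blt/st  dual
c4: i6+i7 add/st  dual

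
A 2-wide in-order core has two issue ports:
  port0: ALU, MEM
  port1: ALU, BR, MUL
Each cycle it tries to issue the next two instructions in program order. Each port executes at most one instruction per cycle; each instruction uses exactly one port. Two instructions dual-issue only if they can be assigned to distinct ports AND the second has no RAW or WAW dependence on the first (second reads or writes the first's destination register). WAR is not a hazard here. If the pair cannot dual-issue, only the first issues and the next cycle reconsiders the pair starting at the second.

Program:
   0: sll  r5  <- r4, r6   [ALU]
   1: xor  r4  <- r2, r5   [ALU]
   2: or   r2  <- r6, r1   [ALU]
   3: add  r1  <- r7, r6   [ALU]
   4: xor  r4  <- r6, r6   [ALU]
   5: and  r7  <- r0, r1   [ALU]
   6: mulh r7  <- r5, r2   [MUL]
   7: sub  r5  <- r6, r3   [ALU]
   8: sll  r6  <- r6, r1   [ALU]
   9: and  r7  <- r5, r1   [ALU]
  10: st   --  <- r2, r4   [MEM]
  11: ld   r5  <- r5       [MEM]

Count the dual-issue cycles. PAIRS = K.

PAIRS = 4

t=0 i0:sll.ALU ; RAW r5
t=1 i1+i2:xor.ALU;or.ALU ; dual
t=2 i3+i4:add.ALU;xor.ALU ; dual
t=3 i5:and.ALU ; WAW r7
t=4 i6+i7:mulh.MUL;sub.ALU ; dual
t=5 i8+i9:sll.ALU;and.ALU ; dual
t=6 i10:st.MEM ; no-port MEM/MEM
t=7 i11:ld.MEM ; tail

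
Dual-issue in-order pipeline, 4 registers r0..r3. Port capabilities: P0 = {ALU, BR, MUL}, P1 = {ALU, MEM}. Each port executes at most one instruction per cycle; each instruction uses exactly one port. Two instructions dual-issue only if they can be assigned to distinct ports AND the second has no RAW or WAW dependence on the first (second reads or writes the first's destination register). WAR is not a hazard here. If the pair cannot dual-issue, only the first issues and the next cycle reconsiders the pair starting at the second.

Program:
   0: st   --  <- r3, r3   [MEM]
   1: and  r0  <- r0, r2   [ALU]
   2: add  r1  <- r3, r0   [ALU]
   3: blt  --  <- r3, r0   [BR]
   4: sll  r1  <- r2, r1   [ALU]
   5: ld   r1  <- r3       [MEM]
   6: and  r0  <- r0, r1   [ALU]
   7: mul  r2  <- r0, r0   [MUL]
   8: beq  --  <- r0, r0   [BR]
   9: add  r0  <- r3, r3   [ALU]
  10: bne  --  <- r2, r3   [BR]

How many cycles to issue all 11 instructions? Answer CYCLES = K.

CYCLES = 8

0. st/and @i0,i1  | 2-wide
1. add/blt @i2,i3  | 2-wide
2. sll @i4  | WAW r1
3. ld @i5  | RAW r1
4. and @i6  | RAW r0
5. mul @i7  | no-port MUL/BR
6. beq/add @i8,i9  | 2-wide
7. bne @i10  | tail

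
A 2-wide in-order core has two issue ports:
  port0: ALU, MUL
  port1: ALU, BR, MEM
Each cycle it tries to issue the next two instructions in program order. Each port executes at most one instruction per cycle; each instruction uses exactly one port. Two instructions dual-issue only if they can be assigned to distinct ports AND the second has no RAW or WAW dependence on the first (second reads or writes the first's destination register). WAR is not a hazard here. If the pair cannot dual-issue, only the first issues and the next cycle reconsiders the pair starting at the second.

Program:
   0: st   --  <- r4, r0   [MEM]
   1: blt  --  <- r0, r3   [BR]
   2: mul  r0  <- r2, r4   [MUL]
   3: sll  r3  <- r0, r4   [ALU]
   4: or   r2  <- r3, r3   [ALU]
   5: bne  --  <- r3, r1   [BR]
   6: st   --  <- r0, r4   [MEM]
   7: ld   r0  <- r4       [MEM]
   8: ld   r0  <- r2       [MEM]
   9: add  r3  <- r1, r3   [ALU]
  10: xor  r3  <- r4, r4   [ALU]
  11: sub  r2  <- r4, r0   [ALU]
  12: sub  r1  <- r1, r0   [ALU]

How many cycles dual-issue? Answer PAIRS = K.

PAIRS = 4

  cy0 -> i0 (st) no-port MEM/BR
  cy1 -> i1&i2 (blt;mul) 2-wide
  cy2 -> i3 (sll) RAW r3
  cy3 -> i4&i5 (or;bne) 2-wide
  cy4 -> i6 (st) no-port MEM/MEM
  cy5 -> i7 (ld) no-port MEM/MEM
  cy6 -> i8&i9 (ld;add) 2-wide
  cy7 -> i10&i11 (xor;sub) 2-wide
  cy8 -> i12 (sub) tail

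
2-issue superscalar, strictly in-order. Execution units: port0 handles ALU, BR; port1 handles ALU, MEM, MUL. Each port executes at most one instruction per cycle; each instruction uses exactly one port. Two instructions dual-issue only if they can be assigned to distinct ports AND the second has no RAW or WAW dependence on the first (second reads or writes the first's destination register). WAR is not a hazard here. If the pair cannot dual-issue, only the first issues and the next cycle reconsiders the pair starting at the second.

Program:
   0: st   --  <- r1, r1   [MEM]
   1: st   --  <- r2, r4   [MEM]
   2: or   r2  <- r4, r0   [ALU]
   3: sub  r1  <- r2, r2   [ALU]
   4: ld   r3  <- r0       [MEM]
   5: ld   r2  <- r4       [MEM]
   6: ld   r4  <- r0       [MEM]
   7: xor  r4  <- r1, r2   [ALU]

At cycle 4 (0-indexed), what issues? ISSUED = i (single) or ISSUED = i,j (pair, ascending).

[0] i0  st.MEM  -- no-port MEM/MEM
[1] i1+i2  st.MEM+or.ALU  -- 2-wide
[2] i3+i4  sub.ALU+ld.MEM  -- 2-wide
[3] i5  ld.MEM  -- no-port MEM/MEM
[4] i6  ld.MEM  -- WAW r4
[5] i7  xor.ALU  -- tail

ISSUED = 6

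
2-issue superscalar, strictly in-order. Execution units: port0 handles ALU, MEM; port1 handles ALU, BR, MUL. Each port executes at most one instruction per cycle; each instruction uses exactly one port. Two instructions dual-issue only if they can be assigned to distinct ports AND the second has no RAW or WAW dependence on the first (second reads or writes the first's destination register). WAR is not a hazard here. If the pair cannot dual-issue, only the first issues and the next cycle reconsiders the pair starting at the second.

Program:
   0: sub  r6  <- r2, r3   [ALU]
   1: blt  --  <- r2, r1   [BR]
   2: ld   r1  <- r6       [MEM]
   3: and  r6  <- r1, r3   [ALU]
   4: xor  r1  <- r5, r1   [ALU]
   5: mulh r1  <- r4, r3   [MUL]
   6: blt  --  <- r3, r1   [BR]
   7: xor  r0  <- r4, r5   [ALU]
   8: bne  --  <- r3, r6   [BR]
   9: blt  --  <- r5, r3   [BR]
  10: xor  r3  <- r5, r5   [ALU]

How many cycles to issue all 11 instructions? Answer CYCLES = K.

CYCLES = 7

[0] i0/i1  sub+blt  -- dual
[1] i2  ld  -- RAW r1
[2] i3/i4  and+xor  -- dual
[3] i5  mulh  -- no-port MUL/BR
[4] i6/i7  blt+xor  -- dual
[5] i8  bne  -- no-port BR/BR
[6] i9/i10  blt+xor  -- dual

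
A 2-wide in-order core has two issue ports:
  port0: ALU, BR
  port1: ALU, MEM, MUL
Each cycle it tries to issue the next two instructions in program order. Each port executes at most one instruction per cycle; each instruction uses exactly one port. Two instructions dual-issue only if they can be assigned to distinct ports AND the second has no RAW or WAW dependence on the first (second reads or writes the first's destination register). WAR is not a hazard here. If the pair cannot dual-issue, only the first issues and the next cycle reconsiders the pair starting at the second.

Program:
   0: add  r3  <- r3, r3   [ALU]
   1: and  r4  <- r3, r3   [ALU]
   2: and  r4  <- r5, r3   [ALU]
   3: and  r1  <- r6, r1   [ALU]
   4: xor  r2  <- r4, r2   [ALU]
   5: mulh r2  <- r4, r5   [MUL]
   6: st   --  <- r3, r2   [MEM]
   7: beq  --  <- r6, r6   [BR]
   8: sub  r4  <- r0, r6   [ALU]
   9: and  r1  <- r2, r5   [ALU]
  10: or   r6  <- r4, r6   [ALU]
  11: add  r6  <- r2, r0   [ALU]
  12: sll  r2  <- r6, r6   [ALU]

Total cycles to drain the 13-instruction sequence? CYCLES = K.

  cy0 -> i0 (add) RAW r3
  cy1 -> i1 (and) WAW r4
  cy2 -> i2,i3 (and+and) pair
  cy3 -> i4 (xor) WAW r2
  cy4 -> i5 (mulh) no-port MUL/MEM
  cy5 -> i6,i7 (st+beq) pair
  cy6 -> i8,i9 (sub+and) pair
  cy7 -> i10 (or) WAW r6
  cy8 -> i11 (add) RAW r6
  cy9 -> i12 (sll) tail

CYCLES = 10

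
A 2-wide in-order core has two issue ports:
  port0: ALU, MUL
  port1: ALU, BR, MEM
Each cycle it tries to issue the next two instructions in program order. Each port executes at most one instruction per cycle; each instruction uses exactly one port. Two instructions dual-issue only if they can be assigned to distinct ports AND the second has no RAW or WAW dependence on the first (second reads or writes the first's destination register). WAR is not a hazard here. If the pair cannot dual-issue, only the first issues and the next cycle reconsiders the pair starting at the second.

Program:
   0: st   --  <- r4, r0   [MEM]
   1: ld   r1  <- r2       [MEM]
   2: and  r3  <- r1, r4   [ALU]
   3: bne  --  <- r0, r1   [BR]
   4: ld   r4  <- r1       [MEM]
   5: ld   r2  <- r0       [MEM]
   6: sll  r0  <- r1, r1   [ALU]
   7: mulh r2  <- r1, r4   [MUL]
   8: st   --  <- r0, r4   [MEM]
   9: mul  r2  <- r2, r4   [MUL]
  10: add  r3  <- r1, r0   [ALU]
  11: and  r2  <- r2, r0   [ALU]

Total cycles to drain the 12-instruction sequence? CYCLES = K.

#0 head=0: st i0 no-port MEM/MEM
#1 head=1: ld i1 RAW r1
#2 head=2: and/bne i2&i3 2-wide
#3 head=4: ld i4 no-port MEM/MEM
#4 head=5: ld/sll i5&i6 2-wide
#5 head=7: mulh/st i7&i8 2-wide
#6 head=9: mul/add i9&i10 2-wide
#7 head=11: and i11 tail

CYCLES = 8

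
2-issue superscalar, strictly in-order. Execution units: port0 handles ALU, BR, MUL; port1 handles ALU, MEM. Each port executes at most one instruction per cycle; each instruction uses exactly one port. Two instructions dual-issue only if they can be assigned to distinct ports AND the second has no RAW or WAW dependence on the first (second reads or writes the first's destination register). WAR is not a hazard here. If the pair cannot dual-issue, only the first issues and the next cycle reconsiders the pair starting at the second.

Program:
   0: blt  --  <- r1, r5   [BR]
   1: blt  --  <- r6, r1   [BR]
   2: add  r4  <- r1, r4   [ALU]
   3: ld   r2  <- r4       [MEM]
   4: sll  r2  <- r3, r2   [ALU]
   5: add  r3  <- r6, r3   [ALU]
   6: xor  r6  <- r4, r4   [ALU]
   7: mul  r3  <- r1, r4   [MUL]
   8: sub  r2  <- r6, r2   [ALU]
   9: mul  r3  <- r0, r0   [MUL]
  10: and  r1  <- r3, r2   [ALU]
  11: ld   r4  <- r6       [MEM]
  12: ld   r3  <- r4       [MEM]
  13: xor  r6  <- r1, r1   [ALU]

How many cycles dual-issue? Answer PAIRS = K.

PAIRS = 6

[0] i0  blt.BR  -- no-port BR/BR
[1] i1/i2  blt.BR+add.ALU  -- dual
[2] i3  ld.MEM  -- RAW+WAW r2
[3] i4/i5  sll.ALU+add.ALU  -- dual
[4] i6/i7  xor.ALU+mul.MUL  -- dual
[5] i8/i9  sub.ALU+mul.MUL  -- dual
[6] i10/i11  and.ALU+ld.MEM  -- dual
[7] i12/i13  ld.MEM+xor.ALU  -- dual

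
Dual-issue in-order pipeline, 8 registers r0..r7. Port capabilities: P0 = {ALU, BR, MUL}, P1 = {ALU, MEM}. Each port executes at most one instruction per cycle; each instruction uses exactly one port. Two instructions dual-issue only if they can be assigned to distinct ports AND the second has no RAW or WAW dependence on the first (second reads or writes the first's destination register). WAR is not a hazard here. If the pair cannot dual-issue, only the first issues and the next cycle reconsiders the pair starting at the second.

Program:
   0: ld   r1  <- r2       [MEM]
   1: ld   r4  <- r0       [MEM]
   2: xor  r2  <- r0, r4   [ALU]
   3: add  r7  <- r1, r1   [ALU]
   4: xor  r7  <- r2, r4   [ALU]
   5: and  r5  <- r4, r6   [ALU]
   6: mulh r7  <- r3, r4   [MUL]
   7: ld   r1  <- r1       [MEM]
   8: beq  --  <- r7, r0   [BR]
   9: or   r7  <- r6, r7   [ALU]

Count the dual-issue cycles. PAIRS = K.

0. ld @i0  | no-port MEM/MEM
1. ld @i1  | RAW r4
2. xor+add @i2+i3  | pair
3. xor+and @i4+i5  | pair
4. mulh+ld @i6+i7  | pair
5. beq+or @i8+i9  | pair

PAIRS = 4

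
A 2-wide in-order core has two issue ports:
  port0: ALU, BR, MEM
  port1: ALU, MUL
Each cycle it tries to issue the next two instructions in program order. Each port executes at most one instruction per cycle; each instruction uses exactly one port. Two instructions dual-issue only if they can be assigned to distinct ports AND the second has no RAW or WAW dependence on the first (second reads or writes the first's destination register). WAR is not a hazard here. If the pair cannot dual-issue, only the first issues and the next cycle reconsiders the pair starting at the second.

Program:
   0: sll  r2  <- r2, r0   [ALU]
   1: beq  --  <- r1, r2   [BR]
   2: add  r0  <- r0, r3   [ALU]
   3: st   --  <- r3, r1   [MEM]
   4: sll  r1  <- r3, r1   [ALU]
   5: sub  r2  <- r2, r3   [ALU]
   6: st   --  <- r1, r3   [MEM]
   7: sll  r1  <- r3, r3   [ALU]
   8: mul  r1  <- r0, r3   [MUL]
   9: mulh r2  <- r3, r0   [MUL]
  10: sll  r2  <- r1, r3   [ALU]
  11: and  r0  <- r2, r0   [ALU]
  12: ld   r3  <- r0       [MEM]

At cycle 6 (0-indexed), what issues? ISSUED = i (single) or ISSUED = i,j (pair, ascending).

  cy0 -> i0 (sll.ALU) RAW r2
  cy1 -> i1+i2 (beq.BR+add.ALU) 2-wide
  cy2 -> i3+i4 (st.MEM+sll.ALU) 2-wide
  cy3 -> i5+i6 (sub.ALU+st.MEM) 2-wide
  cy4 -> i7 (sll.ALU) WAW r1
  cy5 -> i8 (mul.MUL) no-port MUL/MUL
  cy6 -> i9 (mulh.MUL) WAW r2
  cy7 -> i10 (sll.ALU) RAW r2
  cy8 -> i11 (and.ALU) RAW r0
  cy9 -> i12 (ld.MEM) tail

ISSUED = 9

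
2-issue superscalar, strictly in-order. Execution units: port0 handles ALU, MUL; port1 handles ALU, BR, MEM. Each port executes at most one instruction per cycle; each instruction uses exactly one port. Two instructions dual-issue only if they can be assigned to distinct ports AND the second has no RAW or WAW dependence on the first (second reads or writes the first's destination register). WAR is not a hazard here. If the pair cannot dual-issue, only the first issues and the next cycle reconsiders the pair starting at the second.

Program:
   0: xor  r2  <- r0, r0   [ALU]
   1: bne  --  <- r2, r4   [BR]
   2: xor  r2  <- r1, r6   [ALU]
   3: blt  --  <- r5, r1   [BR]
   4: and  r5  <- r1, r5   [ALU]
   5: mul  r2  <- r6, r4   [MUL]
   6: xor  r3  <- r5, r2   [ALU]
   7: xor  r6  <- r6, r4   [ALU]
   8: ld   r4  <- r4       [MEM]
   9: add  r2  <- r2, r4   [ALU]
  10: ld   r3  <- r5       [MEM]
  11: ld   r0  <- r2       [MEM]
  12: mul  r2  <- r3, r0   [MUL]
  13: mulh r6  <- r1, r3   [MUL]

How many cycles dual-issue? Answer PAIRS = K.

  cy0 -> i0 (xor) RAW r2
  cy1 -> i1+i2 (bne+xor) pair
  cy2 -> i3+i4 (blt+and) pair
  cy3 -> i5 (mul) RAW r2
  cy4 -> i6+i7 (xor+xor) pair
  cy5 -> i8 (ld) RAW r4
  cy6 -> i9+i10 (add+ld) pair
  cy7 -> i11 (ld) RAW r0
  cy8 -> i12 (mul) no-port MUL/MUL
  cy9 -> i13 (mulh) tail

PAIRS = 4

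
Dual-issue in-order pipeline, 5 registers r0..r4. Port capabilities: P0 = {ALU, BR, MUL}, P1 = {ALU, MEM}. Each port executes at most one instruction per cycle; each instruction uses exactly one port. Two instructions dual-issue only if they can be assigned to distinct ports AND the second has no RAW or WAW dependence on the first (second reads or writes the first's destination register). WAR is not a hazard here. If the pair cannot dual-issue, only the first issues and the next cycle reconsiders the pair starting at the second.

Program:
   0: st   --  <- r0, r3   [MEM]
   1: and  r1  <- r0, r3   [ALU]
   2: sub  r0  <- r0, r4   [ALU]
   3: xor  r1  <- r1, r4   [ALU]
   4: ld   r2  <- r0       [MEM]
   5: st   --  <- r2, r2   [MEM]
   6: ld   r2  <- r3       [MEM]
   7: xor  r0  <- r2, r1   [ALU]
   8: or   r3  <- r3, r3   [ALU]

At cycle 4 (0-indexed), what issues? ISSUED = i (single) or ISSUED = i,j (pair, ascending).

t=0 i0/i1:st and ; pair
t=1 i2/i3:sub xor ; pair
t=2 i4:ld ; no-port MEM/MEM
t=3 i5:st ; no-port MEM/MEM
t=4 i6:ld ; RAW r2
t=5 i7/i8:xor or ; pair

ISSUED = 6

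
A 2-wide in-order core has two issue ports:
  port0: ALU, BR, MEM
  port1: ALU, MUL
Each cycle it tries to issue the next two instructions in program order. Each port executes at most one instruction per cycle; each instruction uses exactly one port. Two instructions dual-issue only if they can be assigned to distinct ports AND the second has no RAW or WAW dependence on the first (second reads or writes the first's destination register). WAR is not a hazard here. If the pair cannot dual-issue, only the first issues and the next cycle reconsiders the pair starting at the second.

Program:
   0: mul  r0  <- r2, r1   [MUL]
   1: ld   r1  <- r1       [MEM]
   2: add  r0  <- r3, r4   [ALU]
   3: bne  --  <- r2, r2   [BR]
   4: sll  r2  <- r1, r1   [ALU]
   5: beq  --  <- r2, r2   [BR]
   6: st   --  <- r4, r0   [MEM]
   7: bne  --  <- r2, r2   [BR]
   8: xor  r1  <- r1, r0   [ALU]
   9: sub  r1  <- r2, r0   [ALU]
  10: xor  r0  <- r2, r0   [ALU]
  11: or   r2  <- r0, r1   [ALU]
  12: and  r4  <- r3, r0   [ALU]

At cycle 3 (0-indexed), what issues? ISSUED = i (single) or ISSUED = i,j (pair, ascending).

ISSUED = 5

c0: i0,i1 mul/ld  2-wide
c1: i2,i3 add/bne  2-wide
c2: i4 sll  RAW r2
c3: i5 beq  no-port BR/MEM
c4: i6 st  no-port MEM/BR
c5: i7,i8 bne/xor  2-wide
c6: i9,i10 sub/xor  2-wide
c7: i11,i12 or/and  2-wide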